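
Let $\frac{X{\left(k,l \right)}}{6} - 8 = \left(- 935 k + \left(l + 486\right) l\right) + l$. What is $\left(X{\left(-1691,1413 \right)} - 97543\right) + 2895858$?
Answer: $28393073$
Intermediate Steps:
$X{\left(k,l \right)} = 48 - 5610 k + 6 l + 6 l \left(486 + l\right)$ ($X{\left(k,l \right)} = 48 + 6 \left(\left(- 935 k + \left(l + 486\right) l\right) + l\right) = 48 + 6 \left(\left(- 935 k + \left(486 + l\right) l\right) + l\right) = 48 + 6 \left(\left(- 935 k + l \left(486 + l\right)\right) + l\right) = 48 + 6 \left(l - 935 k + l \left(486 + l\right)\right) = 48 + \left(- 5610 k + 6 l + 6 l \left(486 + l\right)\right) = 48 - 5610 k + 6 l + 6 l \left(486 + l\right)$)
$\left(X{\left(-1691,1413 \right)} - 97543\right) + 2895858 = \left(\left(48 - -9486510 + 6 \cdot 1413^{2} + 2922 \cdot 1413\right) - 97543\right) + 2895858 = \left(\left(48 + 9486510 + 6 \cdot 1996569 + 4128786\right) - 97543\right) + 2895858 = \left(\left(48 + 9486510 + 11979414 + 4128786\right) - 97543\right) + 2895858 = \left(25594758 - 97543\right) + 2895858 = 25497215 + 2895858 = 28393073$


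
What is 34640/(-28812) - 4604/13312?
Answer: -37111133/23971584 ≈ -1.5481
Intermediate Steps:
34640/(-28812) - 4604/13312 = 34640*(-1/28812) - 4604*1/13312 = -8660/7203 - 1151/3328 = -37111133/23971584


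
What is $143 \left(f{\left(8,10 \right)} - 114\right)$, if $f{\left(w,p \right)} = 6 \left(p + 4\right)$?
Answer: $-4290$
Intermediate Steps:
$f{\left(w,p \right)} = 24 + 6 p$ ($f{\left(w,p \right)} = 6 \left(4 + p\right) = 24 + 6 p$)
$143 \left(f{\left(8,10 \right)} - 114\right) = 143 \left(\left(24 + 6 \cdot 10\right) - 114\right) = 143 \left(\left(24 + 60\right) - 114\right) = 143 \left(84 - 114\right) = 143 \left(-30\right) = -4290$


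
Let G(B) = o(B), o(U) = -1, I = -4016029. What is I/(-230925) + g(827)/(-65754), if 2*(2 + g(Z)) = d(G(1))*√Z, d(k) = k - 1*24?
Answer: 44011738786/2530707075 + 25*√827/131508 ≈ 17.397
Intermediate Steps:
G(B) = -1
d(k) = -24 + k (d(k) = k - 24 = -24 + k)
g(Z) = -2 - 25*√Z/2 (g(Z) = -2 + ((-24 - 1)*√Z)/2 = -2 + (-25*√Z)/2 = -2 - 25*√Z/2)
I/(-230925) + g(827)/(-65754) = -4016029/(-230925) + (-2 - 25*√827/2)/(-65754) = -4016029*(-1/230925) + (-2 - 25*√827/2)*(-1/65754) = 4016029/230925 + (1/32877 + 25*√827/131508) = 44011738786/2530707075 + 25*√827/131508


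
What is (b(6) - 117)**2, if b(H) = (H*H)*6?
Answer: 9801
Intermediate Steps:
b(H) = 6*H**2 (b(H) = H**2*6 = 6*H**2)
(b(6) - 117)**2 = (6*6**2 - 117)**2 = (6*36 - 117)**2 = (216 - 117)**2 = 99**2 = 9801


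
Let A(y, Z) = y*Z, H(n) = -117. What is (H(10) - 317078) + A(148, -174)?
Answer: -342947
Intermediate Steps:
A(y, Z) = Z*y
(H(10) - 317078) + A(148, -174) = (-117 - 317078) - 174*148 = -317195 - 25752 = -342947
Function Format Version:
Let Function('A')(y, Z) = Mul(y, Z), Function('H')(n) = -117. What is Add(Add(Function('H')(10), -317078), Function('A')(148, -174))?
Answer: -342947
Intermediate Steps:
Function('A')(y, Z) = Mul(Z, y)
Add(Add(Function('H')(10), -317078), Function('A')(148, -174)) = Add(Add(-117, -317078), Mul(-174, 148)) = Add(-317195, -25752) = -342947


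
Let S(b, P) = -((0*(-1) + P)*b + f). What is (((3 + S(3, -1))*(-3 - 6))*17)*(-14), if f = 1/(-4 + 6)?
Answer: 11781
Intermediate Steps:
f = ½ (f = 1/2 = ½ ≈ 0.50000)
S(b, P) = -½ - P*b (S(b, P) = -((0*(-1) + P)*b + ½) = -((0 + P)*b + ½) = -(P*b + ½) = -(½ + P*b) = -½ - P*b)
(((3 + S(3, -1))*(-3 - 6))*17)*(-14) = (((3 + (-½ - 1*(-1)*3))*(-3 - 6))*17)*(-14) = (((3 + (-½ + 3))*(-9))*17)*(-14) = (((3 + 5/2)*(-9))*17)*(-14) = (((11/2)*(-9))*17)*(-14) = -99/2*17*(-14) = -1683/2*(-14) = 11781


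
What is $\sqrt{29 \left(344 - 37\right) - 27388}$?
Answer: $i \sqrt{18485} \approx 135.96 i$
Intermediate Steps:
$\sqrt{29 \left(344 - 37\right) - 27388} = \sqrt{29 \cdot 307 - 27388} = \sqrt{8903 - 27388} = \sqrt{-18485} = i \sqrt{18485}$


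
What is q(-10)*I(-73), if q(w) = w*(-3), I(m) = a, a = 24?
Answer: 720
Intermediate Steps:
I(m) = 24
q(w) = -3*w
q(-10)*I(-73) = -3*(-10)*24 = 30*24 = 720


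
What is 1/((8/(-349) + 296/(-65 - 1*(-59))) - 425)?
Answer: -1047/496651 ≈ -0.0021081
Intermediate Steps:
1/((8/(-349) + 296/(-65 - 1*(-59))) - 425) = 1/((8*(-1/349) + 296/(-65 + 59)) - 425) = 1/((-8/349 + 296/(-6)) - 425) = 1/((-8/349 + 296*(-1/6)) - 425) = 1/((-8/349 - 148/3) - 425) = 1/(-51676/1047 - 425) = 1/(-496651/1047) = -1047/496651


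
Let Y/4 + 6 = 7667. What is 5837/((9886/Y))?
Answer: 89434514/4943 ≈ 18093.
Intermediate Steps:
Y = 30644 (Y = -24 + 4*7667 = -24 + 30668 = 30644)
5837/((9886/Y)) = 5837/((9886/30644)) = 5837/((9886*(1/30644))) = 5837/(4943/15322) = 5837*(15322/4943) = 89434514/4943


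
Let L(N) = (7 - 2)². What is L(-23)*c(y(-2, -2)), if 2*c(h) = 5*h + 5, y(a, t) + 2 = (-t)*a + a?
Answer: -875/2 ≈ -437.50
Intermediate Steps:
y(a, t) = -2 + a - a*t (y(a, t) = -2 + ((-t)*a + a) = -2 + (-a*t + a) = -2 + (a - a*t) = -2 + a - a*t)
L(N) = 25 (L(N) = 5² = 25)
c(h) = 5/2 + 5*h/2 (c(h) = (5*h + 5)/2 = (5 + 5*h)/2 = 5/2 + 5*h/2)
L(-23)*c(y(-2, -2)) = 25*(5/2 + 5*(-2 - 2 - 1*(-2)*(-2))/2) = 25*(5/2 + 5*(-2 - 2 - 4)/2) = 25*(5/2 + (5/2)*(-8)) = 25*(5/2 - 20) = 25*(-35/2) = -875/2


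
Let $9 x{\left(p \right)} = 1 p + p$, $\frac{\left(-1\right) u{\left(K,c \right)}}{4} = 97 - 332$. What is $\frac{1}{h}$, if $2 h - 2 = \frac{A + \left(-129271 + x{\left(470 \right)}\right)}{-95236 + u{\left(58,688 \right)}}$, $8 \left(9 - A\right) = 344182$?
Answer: $\frac{6789312}{12987803} \approx 0.52275$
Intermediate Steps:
$A = - \frac{172055}{4}$ ($A = 9 - \frac{172091}{4} = - \frac{172055}{4} \approx -43014.0$)
$u{\left(K,c \right)} = 940$ ($u{\left(K,c \right)} = - 4 \left(97 - 332\right) = \left(-4\right) \left(-235\right) = 940$)
$x{\left(p \right)} = \frac{2 p}{9}$ ($x{\left(p \right)} = \frac{1 p + p}{9} = \frac{p + p}{9} = \frac{2 p}{9}$)
$h = \frac{12987803}{6789312}$ ($h = 1 + \frac{\left(- \frac{172055}{4} + \left(-129271 + \frac{2}{9} \cdot 470\right)\right) \frac{1}{-95236 + 940}}{2} = 1 + \frac{\left(- \frac{172055}{4} + \left(-129271 + \frac{940}{9}\right)\right) \frac{1}{-94296}}{2} = 1 + \frac{\left(- \frac{172055}{4} - \frac{1162499}{9}\right) \left(- \frac{1}{94296}\right)}{2} = 1 + \frac{\left(- \frac{6198491}{36}\right) \left(- \frac{1}{94296}\right)}{2} = 1 + \frac{1}{2} \cdot \frac{6198491}{3394656} = 1 + \frac{6198491}{6789312} = \frac{12987803}{6789312} \approx 1.913$)
$\frac{1}{h} = \frac{1}{\frac{12987803}{6789312}} = \frac{6789312}{12987803}$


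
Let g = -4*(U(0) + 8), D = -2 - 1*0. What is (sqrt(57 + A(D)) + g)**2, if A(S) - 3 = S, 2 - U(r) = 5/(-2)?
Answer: (50 - sqrt(58))**2 ≈ 1796.4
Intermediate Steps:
U(r) = 9/2 (U(r) = 2 - 5/(-2) = 2 - 5*(-1)/2 = 2 - 1*(-5/2) = 2 + 5/2 = 9/2)
D = -2 (D = -2 + 0 = -2)
A(S) = 3 + S
g = -50 (g = -4*(9/2 + 8) = -4*25/2 = -50)
(sqrt(57 + A(D)) + g)**2 = (sqrt(57 + (3 - 2)) - 50)**2 = (sqrt(57 + 1) - 50)**2 = (sqrt(58) - 50)**2 = (-50 + sqrt(58))**2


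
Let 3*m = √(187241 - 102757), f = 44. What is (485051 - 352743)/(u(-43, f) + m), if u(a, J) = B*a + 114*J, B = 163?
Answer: -2373208596/35663957 - 793848*√21121/35663957 ≈ -69.779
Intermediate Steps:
u(a, J) = 114*J + 163*a (u(a, J) = 163*a + 114*J = 114*J + 163*a)
m = 2*√21121/3 (m = √(187241 - 102757)/3 = √84484/3 = (2*√21121)/3 = 2*√21121/3 ≈ 96.887)
(485051 - 352743)/(u(-43, f) + m) = (485051 - 352743)/((114*44 + 163*(-43)) + 2*√21121/3) = 132308/((5016 - 7009) + 2*√21121/3) = 132308/(-1993 + 2*√21121/3)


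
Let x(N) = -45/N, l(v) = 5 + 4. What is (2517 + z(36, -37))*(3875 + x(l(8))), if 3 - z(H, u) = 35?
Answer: 9616950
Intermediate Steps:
z(H, u) = -32 (z(H, u) = 3 - 1*35 = 3 - 35 = -32)
l(v) = 9
(2517 + z(36, -37))*(3875 + x(l(8))) = (2517 - 32)*(3875 - 45/9) = 2485*(3875 - 45*1/9) = 2485*(3875 - 5) = 2485*3870 = 9616950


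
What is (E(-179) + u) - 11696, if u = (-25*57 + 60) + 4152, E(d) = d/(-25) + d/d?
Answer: -222521/25 ≈ -8900.8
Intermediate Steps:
E(d) = 1 - d/25 (E(d) = d*(-1/25) + 1 = -d/25 + 1 = 1 - d/25)
u = 2787 (u = (-1425 + 60) + 4152 = -1365 + 4152 = 2787)
(E(-179) + u) - 11696 = ((1 - 1/25*(-179)) + 2787) - 11696 = ((1 + 179/25) + 2787) - 11696 = (204/25 + 2787) - 11696 = 69879/25 - 11696 = -222521/25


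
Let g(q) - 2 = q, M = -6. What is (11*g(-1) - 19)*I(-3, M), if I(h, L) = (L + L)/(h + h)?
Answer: -16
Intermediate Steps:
g(q) = 2 + q
I(h, L) = L/h (I(h, L) = (2*L)/((2*h)) = (2*L)*(1/(2*h)) = L/h)
(11*g(-1) - 19)*I(-3, M) = (11*(2 - 1) - 19)*(-6/(-3)) = (11*1 - 19)*(-6*(-⅓)) = (11 - 19)*2 = -8*2 = -16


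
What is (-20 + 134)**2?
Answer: 12996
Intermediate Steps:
(-20 + 134)**2 = 114**2 = 12996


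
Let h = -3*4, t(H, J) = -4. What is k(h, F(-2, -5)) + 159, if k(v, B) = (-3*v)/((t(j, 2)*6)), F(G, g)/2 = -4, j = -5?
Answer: 315/2 ≈ 157.50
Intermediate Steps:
h = -12
F(G, g) = -8 (F(G, g) = 2*(-4) = -8)
k(v, B) = v/8 (k(v, B) = (-3*v)/((-4*6)) = -3*v/(-24) = -3*v*(-1/24) = v/8)
k(h, F(-2, -5)) + 159 = (1/8)*(-12) + 159 = -3/2 + 159 = 315/2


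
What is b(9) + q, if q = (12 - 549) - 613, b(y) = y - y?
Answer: -1150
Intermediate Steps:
b(y) = 0
q = -1150 (q = -537 - 613 = -1150)
b(9) + q = 0 - 1150 = -1150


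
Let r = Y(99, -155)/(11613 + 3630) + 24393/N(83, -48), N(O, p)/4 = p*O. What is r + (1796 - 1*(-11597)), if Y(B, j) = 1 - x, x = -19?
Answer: 1084318304095/80970816 ≈ 13391.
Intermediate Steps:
N(O, p) = 4*O*p (N(O, p) = 4*(p*O) = 4*(O*p) = 4*O*p)
Y(B, j) = 20 (Y(B, j) = 1 - 1*(-19) = 1 + 19 = 20)
r = -123834593/80970816 (r = 20/(11613 + 3630) + 24393/((4*83*(-48))) = 20/15243 + 24393/(-15936) = 20*(1/15243) + 24393*(-1/15936) = 20/15243 - 8131/5312 = -123834593/80970816 ≈ -1.5294)
r + (1796 - 1*(-11597)) = -123834593/80970816 + (1796 - 1*(-11597)) = -123834593/80970816 + (1796 + 11597) = -123834593/80970816 + 13393 = 1084318304095/80970816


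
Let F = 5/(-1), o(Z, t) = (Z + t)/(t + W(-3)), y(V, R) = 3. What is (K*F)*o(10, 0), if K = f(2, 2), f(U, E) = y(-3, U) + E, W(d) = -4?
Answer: 125/2 ≈ 62.500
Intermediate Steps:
f(U, E) = 3 + E
K = 5 (K = 3 + 2 = 5)
o(Z, t) = (Z + t)/(-4 + t) (o(Z, t) = (Z + t)/(t - 4) = (Z + t)/(-4 + t))
F = -5 (F = 5*(-1) = -5)
(K*F)*o(10, 0) = (5*(-5))*((10 + 0)/(-4 + 0)) = -25*10/(-4) = -(-25)*10/4 = -25*(-5/2) = 125/2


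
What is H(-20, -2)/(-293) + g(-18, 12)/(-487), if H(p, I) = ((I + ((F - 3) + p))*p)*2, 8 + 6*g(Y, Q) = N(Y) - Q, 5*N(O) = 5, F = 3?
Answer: -2565793/856146 ≈ -2.9969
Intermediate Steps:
N(O) = 1 (N(O) = (1/5)*5 = 1)
g(Y, Q) = -7/6 - Q/6 (g(Y, Q) = -4/3 + (1 - Q)/6 = -4/3 + (1/6 - Q/6) = -7/6 - Q/6)
H(p, I) = 2*p*(I + p) (H(p, I) = ((I + ((3 - 3) + p))*p)*2 = ((I + (0 + p))*p)*2 = ((I + p)*p)*2 = (p*(I + p))*2 = 2*p*(I + p))
H(-20, -2)/(-293) + g(-18, 12)/(-487) = (2*(-20)*(-2 - 20))/(-293) + (-7/6 - 1/6*12)/(-487) = (2*(-20)*(-22))*(-1/293) + (-7/6 - 2)*(-1/487) = 880*(-1/293) - 19/6*(-1/487) = -880/293 + 19/2922 = -2565793/856146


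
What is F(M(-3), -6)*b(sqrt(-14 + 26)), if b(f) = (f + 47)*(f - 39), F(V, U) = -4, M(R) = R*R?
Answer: 7284 - 64*sqrt(3) ≈ 7173.1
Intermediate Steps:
M(R) = R**2
b(f) = (-39 + f)*(47 + f) (b(f) = (47 + f)*(-39 + f) = (-39 + f)*(47 + f))
F(M(-3), -6)*b(sqrt(-14 + 26)) = -4*(-1833 + (sqrt(-14 + 26))**2 + 8*sqrt(-14 + 26)) = -4*(-1833 + (sqrt(12))**2 + 8*sqrt(12)) = -4*(-1833 + (2*sqrt(3))**2 + 8*(2*sqrt(3))) = -4*(-1833 + 12 + 16*sqrt(3)) = -4*(-1821 + 16*sqrt(3)) = 7284 - 64*sqrt(3)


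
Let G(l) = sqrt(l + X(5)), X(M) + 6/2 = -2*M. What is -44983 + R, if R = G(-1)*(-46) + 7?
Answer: -44976 - 46*I*sqrt(14) ≈ -44976.0 - 172.12*I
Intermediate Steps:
X(M) = -3 - 2*M
G(l) = sqrt(-13 + l) (G(l) = sqrt(l + (-3 - 2*5)) = sqrt(l + (-3 - 10)) = sqrt(l - 13) = sqrt(-13 + l))
R = 7 - 46*I*sqrt(14) (R = sqrt(-13 - 1)*(-46) + 7 = sqrt(-14)*(-46) + 7 = (I*sqrt(14))*(-46) + 7 = -46*I*sqrt(14) + 7 = 7 - 46*I*sqrt(14) ≈ 7.0 - 172.12*I)
-44983 + R = -44983 + (7 - 46*I*sqrt(14)) = -44976 - 46*I*sqrt(14)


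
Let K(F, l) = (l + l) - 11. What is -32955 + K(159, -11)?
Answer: -32988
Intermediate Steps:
K(F, l) = -11 + 2*l (K(F, l) = 2*l - 11 = -11 + 2*l)
-32955 + K(159, -11) = -32955 + (-11 + 2*(-11)) = -32955 + (-11 - 22) = -32955 - 33 = -32988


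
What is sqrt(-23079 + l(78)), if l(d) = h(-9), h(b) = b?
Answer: 4*I*sqrt(1443) ≈ 151.95*I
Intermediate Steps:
l(d) = -9
sqrt(-23079 + l(78)) = sqrt(-23079 - 9) = sqrt(-23088) = 4*I*sqrt(1443)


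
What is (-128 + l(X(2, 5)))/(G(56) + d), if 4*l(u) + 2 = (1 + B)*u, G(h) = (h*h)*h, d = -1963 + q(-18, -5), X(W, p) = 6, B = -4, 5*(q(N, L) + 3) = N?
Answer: -665/868232 ≈ -0.00076592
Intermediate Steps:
q(N, L) = -3 + N/5
d = -9848/5 (d = -1963 + (-3 + (⅕)*(-18)) = -1963 + (-3 - 18/5) = -1963 - 33/5 = -9848/5 ≈ -1969.6)
G(h) = h³ (G(h) = h²*h = h³)
l(u) = -½ - 3*u/4 (l(u) = -½ + ((1 - 4)*u)/4 = -½ + (-3*u)/4 = -½ - 3*u/4)
(-128 + l(X(2, 5)))/(G(56) + d) = (-128 + (-½ - ¾*6))/(56³ - 9848/5) = (-128 + (-½ - 9/2))/(175616 - 9848/5) = (-128 - 5)/(868232/5) = -133*5/868232 = -665/868232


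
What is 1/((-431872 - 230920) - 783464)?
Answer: -1/1446256 ≈ -6.9144e-7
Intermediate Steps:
1/((-431872 - 230920) - 783464) = 1/(-662792 - 783464) = 1/(-1446256) = -1/1446256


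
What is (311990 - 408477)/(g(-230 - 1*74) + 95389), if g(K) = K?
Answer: -96487/95085 ≈ -1.0147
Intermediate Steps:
(311990 - 408477)/(g(-230 - 1*74) + 95389) = (311990 - 408477)/((-230 - 1*74) + 95389) = -96487/((-230 - 74) + 95389) = -96487/(-304 + 95389) = -96487/95085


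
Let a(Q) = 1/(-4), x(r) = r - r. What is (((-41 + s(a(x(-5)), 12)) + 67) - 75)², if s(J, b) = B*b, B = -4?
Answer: 9409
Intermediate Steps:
x(r) = 0
a(Q) = -¼
s(J, b) = -4*b
(((-41 + s(a(x(-5)), 12)) + 67) - 75)² = (((-41 - 4*12) + 67) - 75)² = (((-41 - 48) + 67) - 75)² = ((-89 + 67) - 75)² = (-22 - 75)² = (-97)² = 9409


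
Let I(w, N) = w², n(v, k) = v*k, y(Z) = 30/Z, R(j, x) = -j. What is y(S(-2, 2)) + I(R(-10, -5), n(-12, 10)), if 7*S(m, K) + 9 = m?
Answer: 890/11 ≈ 80.909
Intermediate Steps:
S(m, K) = -9/7 + m/7
n(v, k) = k*v
y(S(-2, 2)) + I(R(-10, -5), n(-12, 10)) = 30/(-9/7 + (⅐)*(-2)) + (-1*(-10))² = 30/(-9/7 - 2/7) + 10² = 30/(-11/7) + 100 = 30*(-7/11) + 100 = -210/11 + 100 = 890/11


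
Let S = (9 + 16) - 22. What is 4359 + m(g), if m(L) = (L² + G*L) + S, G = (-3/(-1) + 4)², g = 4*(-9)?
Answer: 3894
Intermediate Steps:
g = -36
S = 3 (S = 25 - 22 = 3)
G = 49 (G = (-3*(-1) + 4)² = (3 + 4)² = 7² = 49)
m(L) = 3 + L² + 49*L (m(L) = (L² + 49*L) + 3 = 3 + L² + 49*L)
4359 + m(g) = 4359 + (3 + (-36)² + 49*(-36)) = 4359 + (3 + 1296 - 1764) = 4359 - 465 = 3894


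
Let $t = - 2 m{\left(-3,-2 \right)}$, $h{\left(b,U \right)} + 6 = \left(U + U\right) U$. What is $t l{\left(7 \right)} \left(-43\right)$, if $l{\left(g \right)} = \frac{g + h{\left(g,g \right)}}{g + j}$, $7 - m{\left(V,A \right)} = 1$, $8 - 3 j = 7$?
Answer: $6966$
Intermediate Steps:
$j = \frac{1}{3}$ ($j = \frac{8}{3} - \frac{7}{3} = \frac{1}{3} \approx 0.33333$)
$m{\left(V,A \right)} = 6$ ($m{\left(V,A \right)} = 7 - 1 = 6$)
$h{\left(b,U \right)} = -6 + 2 U^{2}$ ($h{\left(b,U \right)} = -6 + \left(U + U\right) U = -6 + 2 U U = -6 + 2 U^{2}$)
$l{\left(g \right)} = \frac{-6 + g + 2 g^{2}}{\frac{1}{3} + g}$ ($l{\left(g \right)} = \frac{g + \left(-6 + 2 g^{2}\right)}{g + \frac{1}{3}} = \frac{-6 + g + 2 g^{2}}{\frac{1}{3} + g}$)
$t = -12$ ($t = \left(-2\right) 6 = -12$)
$t l{\left(7 \right)} \left(-43\right) = - 12 \frac{3 \left(-6 + 7 + 2 \cdot 7^{2}\right)}{1 + 3 \cdot 7} \left(-43\right) = - 12 \frac{3 \left(-6 + 7 + 2 \cdot 49\right)}{1 + 21} \left(-43\right) = - 12 \frac{3 \left(-6 + 7 + 98\right)}{22} \left(-43\right) = - 12 \cdot 3 \cdot \frac{1}{22} \cdot 99 \left(-43\right) = \left(-12\right) \frac{27}{2} \left(-43\right) = \left(-162\right) \left(-43\right) = 6966$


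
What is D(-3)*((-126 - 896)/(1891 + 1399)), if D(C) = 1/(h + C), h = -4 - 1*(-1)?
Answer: 73/1410 ≈ 0.051773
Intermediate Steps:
h = -3 (h = -4 + 1 = -3)
D(C) = 1/(-3 + C)
D(-3)*((-126 - 896)/(1891 + 1399)) = ((-126 - 896)/(1891 + 1399))/(-3 - 3) = (-1022/3290)/(-6) = -(-511)/(3*3290) = -⅙*(-73/235) = 73/1410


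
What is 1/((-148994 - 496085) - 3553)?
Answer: -1/648632 ≈ -1.5417e-6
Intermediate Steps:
1/((-148994 - 496085) - 3553) = 1/(-645079 - 3553) = 1/(-648632) = -1/648632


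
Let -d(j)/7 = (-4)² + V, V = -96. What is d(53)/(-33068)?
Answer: -20/1181 ≈ -0.016935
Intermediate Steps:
d(j) = 560 (d(j) = -7*((-4)² - 96) = -7*(16 - 96) = -7*(-80) = 560)
d(53)/(-33068) = 560/(-33068) = 560*(-1/33068) = -20/1181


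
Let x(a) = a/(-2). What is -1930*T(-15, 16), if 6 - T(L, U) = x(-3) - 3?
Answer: -14475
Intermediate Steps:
x(a) = -a/2 (x(a) = a*(-1/2) = -a/2)
T(L, U) = 15/2 (T(L, U) = 6 - (-1/2*(-3) - 3) = 6 - (3/2 - 3) = 6 - 1*(-3/2) = 6 + 3/2 = 15/2)
-1930*T(-15, 16) = -1930*15/2 = -14475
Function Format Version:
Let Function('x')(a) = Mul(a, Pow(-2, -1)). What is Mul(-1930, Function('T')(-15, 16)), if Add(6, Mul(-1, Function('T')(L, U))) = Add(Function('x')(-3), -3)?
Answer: -14475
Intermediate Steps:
Function('x')(a) = Mul(Rational(-1, 2), a) (Function('x')(a) = Mul(a, Rational(-1, 2)) = Mul(Rational(-1, 2), a))
Function('T')(L, U) = Rational(15, 2) (Function('T')(L, U) = Add(6, Mul(-1, Add(Mul(Rational(-1, 2), -3), -3))) = Add(6, Mul(-1, Add(Rational(3, 2), -3))) = Add(6, Mul(-1, Rational(-3, 2))) = Add(6, Rational(3, 2)) = Rational(15, 2))
Mul(-1930, Function('T')(-15, 16)) = Mul(-1930, Rational(15, 2)) = -14475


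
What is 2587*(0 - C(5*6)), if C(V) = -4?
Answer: 10348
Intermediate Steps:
2587*(0 - C(5*6)) = 2587*(0 - 1*(-4)) = 2587*(0 + 4) = 2587*4 = 10348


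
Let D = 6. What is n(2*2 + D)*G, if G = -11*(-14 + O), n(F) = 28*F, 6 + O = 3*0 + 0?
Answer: 61600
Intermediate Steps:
O = -6 (O = -6 + (3*0 + 0) = -6 + (0 + 0) = -6 + 0 = -6)
G = 220 (G = -11*(-14 - 6) = -11*(-20) = 220)
n(2*2 + D)*G = (28*(2*2 + 6))*220 = (28*(4 + 6))*220 = (28*10)*220 = 280*220 = 61600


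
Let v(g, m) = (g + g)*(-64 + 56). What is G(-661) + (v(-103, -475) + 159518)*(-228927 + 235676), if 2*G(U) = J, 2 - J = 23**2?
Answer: 2175418141/2 ≈ 1.0877e+9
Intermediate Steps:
v(g, m) = -16*g (v(g, m) = (2*g)*(-8) = -16*g)
J = -527 (J = 2 - 1*23**2 = 2 - 1*529 = 2 - 529 = -527)
G(U) = -527/2 (G(U) = (1/2)*(-527) = -527/2)
G(-661) + (v(-103, -475) + 159518)*(-228927 + 235676) = -527/2 + (-16*(-103) + 159518)*(-228927 + 235676) = -527/2 + (1648 + 159518)*6749 = -527/2 + 161166*6749 = -527/2 + 1087709334 = 2175418141/2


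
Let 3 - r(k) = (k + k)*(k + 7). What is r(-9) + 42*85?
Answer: 3537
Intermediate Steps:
r(k) = 3 - 2*k*(7 + k) (r(k) = 3 - (k + k)*(k + 7) = 3 - 2*k*(7 + k))
r(-9) + 42*85 = (3 - 14*(-9) - 2*(-9)²) + 42*85 = (3 + 126 - 2*81) + 3570 = (3 + 126 - 162) + 3570 = -33 + 3570 = 3537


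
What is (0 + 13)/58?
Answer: 13/58 ≈ 0.22414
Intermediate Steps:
(0 + 13)/58 = 13*(1/58) = 13/58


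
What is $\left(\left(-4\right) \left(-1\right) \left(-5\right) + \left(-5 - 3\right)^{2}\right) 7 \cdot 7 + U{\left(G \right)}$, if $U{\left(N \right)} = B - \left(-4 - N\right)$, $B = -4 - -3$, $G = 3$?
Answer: $2162$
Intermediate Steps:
$B = -1$ ($B = -4 + 3 = -1$)
$U{\left(N \right)} = 3 + N$ ($U{\left(N \right)} = -1 - \left(-4 - N\right) = -1 + \left(4 + N\right) = 3 + N$)
$\left(\left(-4\right) \left(-1\right) \left(-5\right) + \left(-5 - 3\right)^{2}\right) 7 \cdot 7 + U{\left(G \right)} = \left(\left(-4\right) \left(-1\right) \left(-5\right) + \left(-5 - 3\right)^{2}\right) 7 \cdot 7 + \left(3 + 3\right) = \left(4 \left(-5\right) + \left(-8\right)^{2}\right) 49 + 6 = \left(-20 + 64\right) 49 + 6 = 44 \cdot 49 + 6 = 2156 + 6 = 2162$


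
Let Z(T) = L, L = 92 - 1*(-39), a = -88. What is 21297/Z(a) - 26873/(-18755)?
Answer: 36631418/223355 ≈ 164.01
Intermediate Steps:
L = 131 (L = 92 + 39 = 131)
Z(T) = 131
21297/Z(a) - 26873/(-18755) = 21297/131 - 26873/(-18755) = 21297*(1/131) - 26873*(-1/18755) = 21297/131 + 2443/1705 = 36631418/223355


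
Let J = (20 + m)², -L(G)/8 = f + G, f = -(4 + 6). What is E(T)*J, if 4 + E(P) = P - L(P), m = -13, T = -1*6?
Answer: -6762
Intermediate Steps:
T = -6
f = -10 (f = -1*10 = -10)
L(G) = 80 - 8*G (L(G) = -8*(-10 + G) = 80 - 8*G)
E(P) = -84 + 9*P (E(P) = -4 + (P - (80 - 8*P)) = -4 + (P + (-80 + 8*P)) = -4 + (-80 + 9*P) = -84 + 9*P)
J = 49 (J = (20 - 13)² = 7² = 49)
E(T)*J = (-84 + 9*(-6))*49 = (-84 - 54)*49 = -138*49 = -6762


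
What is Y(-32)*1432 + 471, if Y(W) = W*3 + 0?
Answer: -137001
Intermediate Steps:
Y(W) = 3*W (Y(W) = 3*W + 0 = 3*W)
Y(-32)*1432 + 471 = (3*(-32))*1432 + 471 = -96*1432 + 471 = -137472 + 471 = -137001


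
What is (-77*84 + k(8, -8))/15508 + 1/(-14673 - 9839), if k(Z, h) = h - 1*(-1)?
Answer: -39682677/95033024 ≈ -0.41757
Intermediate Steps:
k(Z, h) = 1 + h (k(Z, h) = h + 1 = 1 + h)
(-77*84 + k(8, -8))/15508 + 1/(-14673 - 9839) = (-77*84 + (1 - 8))/15508 + 1/(-14673 - 9839) = (-6468 - 7)*(1/15508) + 1/(-24512) = -6475*1/15508 - 1/24512 = -6475/15508 - 1/24512 = -39682677/95033024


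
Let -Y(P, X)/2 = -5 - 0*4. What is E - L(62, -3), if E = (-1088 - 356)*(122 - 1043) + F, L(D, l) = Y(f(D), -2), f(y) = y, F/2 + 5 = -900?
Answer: 1328104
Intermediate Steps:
F = -1810 (F = -10 + 2*(-900) = -10 - 1800 = -1810)
Y(P, X) = 10 (Y(P, X) = -2*(-5 - 0*4) = -2*(-5 - 1*0) = -2*(-5 + 0) = -2*(-5) = 10)
L(D, l) = 10
E = 1328114 (E = (-1088 - 356)*(122 - 1043) - 1810 = -1444*(-921) - 1810 = 1329924 - 1810 = 1328114)
E - L(62, -3) = 1328114 - 1*10 = 1328114 - 10 = 1328104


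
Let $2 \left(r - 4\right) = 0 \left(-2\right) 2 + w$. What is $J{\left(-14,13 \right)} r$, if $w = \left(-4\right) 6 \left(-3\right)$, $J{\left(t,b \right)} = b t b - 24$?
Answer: $-95600$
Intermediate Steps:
$J{\left(t,b \right)} = -24 + t b^{2}$ ($J{\left(t,b \right)} = t b^{2} - 24 = -24 + t b^{2}$)
$w = 72$ ($w = \left(-24\right) \left(-3\right) = 72$)
$r = 40$ ($r = 4 + \frac{0 \left(-2\right) 2 + 72}{2} = 4 + \frac{0 \cdot 2 + 72}{2} = 4 + \frac{0 + 72}{2} = 4 + \frac{1}{2} \cdot 72 = 4 + 36 = 40$)
$J{\left(-14,13 \right)} r = \left(-24 - 14 \cdot 13^{2}\right) 40 = \left(-24 - 2366\right) 40 = \left(-2390\right) 40 = -95600$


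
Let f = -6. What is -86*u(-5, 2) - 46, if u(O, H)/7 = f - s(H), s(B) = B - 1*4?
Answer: 2362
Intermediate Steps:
s(B) = -4 + B (s(B) = B - 4 = -4 + B)
u(O, H) = -14 - 7*H (u(O, H) = 7*(-6 - (-4 + H)) = 7*(-6 + (4 - H)) = 7*(-2 - H) = -14 - 7*H)
-86*u(-5, 2) - 46 = -86*(-14 - 7*2) - 46 = -86*(-14 - 14) - 46 = -86*(-28) - 46 = 2408 - 46 = 2362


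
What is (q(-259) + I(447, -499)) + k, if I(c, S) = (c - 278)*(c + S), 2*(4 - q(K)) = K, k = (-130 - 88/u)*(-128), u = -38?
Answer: 292185/38 ≈ 7689.1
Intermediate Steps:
k = 310528/19 (k = (-130 - 88/(-38))*(-128) = (-130 - 88*(-1/38))*(-128) = (-130 + 44/19)*(-128) = -2426/19*(-128) = 310528/19 ≈ 16344.)
q(K) = 4 - K/2
I(c, S) = (-278 + c)*(S + c)
(q(-259) + I(447, -499)) + k = ((4 - ½*(-259)) + (447² - 278*(-499) - 278*447 - 499*447)) + 310528/19 = ((4 + 259/2) + (199809 + 138722 - 124266 - 223053)) + 310528/19 = (267/2 - 8788) + 310528/19 = -17309/2 + 310528/19 = 292185/38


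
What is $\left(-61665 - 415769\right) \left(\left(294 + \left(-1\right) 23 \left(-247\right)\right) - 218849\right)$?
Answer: $101633285316$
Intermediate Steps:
$\left(-61665 - 415769\right) \left(\left(294 + \left(-1\right) 23 \left(-247\right)\right) - 218849\right) = - 477434 \left(\left(294 - -5681\right) - 218849\right) = - 477434 \left(\left(294 + 5681\right) - 218849\right) = - 477434 \left(5975 - 218849\right) = \left(-477434\right) \left(-212874\right) = 101633285316$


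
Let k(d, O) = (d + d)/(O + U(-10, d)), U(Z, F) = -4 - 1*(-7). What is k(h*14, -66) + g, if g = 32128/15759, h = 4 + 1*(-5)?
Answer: 4348/1751 ≈ 2.4832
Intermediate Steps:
U(Z, F) = 3 (U(Z, F) = -4 + 7 = 3)
h = -1 (h = 4 - 5 = -1)
g = 32128/15759 (g = 32128*(1/15759) = 32128/15759 ≈ 2.0387)
k(d, O) = 2*d/(3 + O) (k(d, O) = (d + d)/(O + 3) = (2*d)/(3 + O) = 2*d/(3 + O))
k(h*14, -66) + g = 2*(-1*14)/(3 - 66) + 32128/15759 = 2*(-14)/(-63) + 32128/15759 = 2*(-14)*(-1/63) + 32128/15759 = 4/9 + 32128/15759 = 4348/1751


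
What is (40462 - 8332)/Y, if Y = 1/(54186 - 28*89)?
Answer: 1660928220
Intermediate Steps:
Y = 1/51694 (Y = 1/(54186 - 2492) = 1/51694 ≈ 1.9345e-5)
(40462 - 8332)/Y = (40462 - 8332)/(1/51694) = 32130*51694 = 1660928220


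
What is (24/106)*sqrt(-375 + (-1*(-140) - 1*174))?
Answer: 12*I*sqrt(409)/53 ≈ 4.579*I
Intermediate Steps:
(24/106)*sqrt(-375 + (-1*(-140) - 1*174)) = (24*(1/106))*sqrt(-375 + (140 - 174)) = 12*sqrt(-375 - 34)/53 = 12*sqrt(-409)/53 = 12*(I*sqrt(409))/53 = 12*I*sqrt(409)/53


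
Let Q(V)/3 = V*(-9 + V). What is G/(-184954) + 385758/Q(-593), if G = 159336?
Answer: -1182079509/2358071023 ≈ -0.50129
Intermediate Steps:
Q(V) = 3*V*(-9 + V) (Q(V) = 3*(V*(-9 + V)) = 3*V*(-9 + V))
G/(-184954) + 385758/Q(-593) = 159336/(-184954) + 385758/((3*(-593)*(-9 - 593))) = 159336*(-1/184954) + 385758/((3*(-593)*(-602))) = -79668/92477 + 385758/1070958 = -79668/92477 + 385758*(1/1070958) = -79668/92477 + 64293/178493 = -1182079509/2358071023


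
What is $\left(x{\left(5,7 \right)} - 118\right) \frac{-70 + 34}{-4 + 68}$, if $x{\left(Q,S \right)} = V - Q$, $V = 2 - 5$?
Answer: $\frac{567}{8} \approx 70.875$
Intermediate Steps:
$V = -3$ ($V = 2 - 5 = -3$)
$x{\left(Q,S \right)} = -3 - Q$
$\left(x{\left(5,7 \right)} - 118\right) \frac{-70 + 34}{-4 + 68} = \left(\left(-3 - 5\right) - 118\right) \frac{-70 + 34}{-4 + 68} = \left(\left(-3 - 5\right) - 118\right) \left(- \frac{36}{64}\right) = \left(-8 - 118\right) \left(\left(-36\right) \frac{1}{64}\right) = \left(-126\right) \left(- \frac{9}{16}\right) = \frac{567}{8}$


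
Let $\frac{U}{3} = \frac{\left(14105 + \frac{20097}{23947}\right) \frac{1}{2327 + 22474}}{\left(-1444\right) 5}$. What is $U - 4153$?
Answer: $- \frac{19272918669834}{4640721785} \approx -4153.0$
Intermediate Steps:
$U = - \frac{1096729}{4640721785}$ ($U = 3 \frac{\left(14105 + \frac{20097}{23947}\right) \frac{1}{2327 + 22474}}{\left(-1444\right) 5} = 3 \frac{\left(14105 + 20097 \cdot \frac{1}{23947}\right) \frac{1}{24801}}{-7220} = 3 \left(14105 + \frac{261}{311}\right) \frac{1}{24801} \left(- \frac{1}{7220}\right) = 3 \cdot \frac{4386916}{311} \cdot \frac{1}{24801} \left(- \frac{1}{7220}\right) = 3 \cdot \frac{4386916}{7713111} \left(- \frac{1}{7220}\right) = 3 \left(- \frac{1096729}{13922165355}\right) = - \frac{1096729}{4640721785} \approx -0.00023633$)
$U - 4153 = - \frac{1096729}{4640721785} - 4153 = - \frac{19272918669834}{4640721785}$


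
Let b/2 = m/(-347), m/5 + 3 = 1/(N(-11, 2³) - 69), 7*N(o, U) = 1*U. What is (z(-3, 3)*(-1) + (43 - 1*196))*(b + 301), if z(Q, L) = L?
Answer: -1548351324/32965 ≈ -46970.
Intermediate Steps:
N(o, U) = U/7 (N(o, U) = (1*U)/7 = U/7)
m = -1432/95 (m = -15 + 5/((⅐)*2³ - 69) = -15 + 5/((⅐)*8 - 69) = -15 + 5/(8/7 - 69) = -15 + 5/(-475/7) = -15 + 5*(-7/475) = -15 - 7/95 = -1432/95 ≈ -15.074)
b = 2864/32965 (b = 2*(-1432/95/(-347)) = 2*(-1432/95*(-1/347)) = 2*(1432/32965) = 2864/32965 ≈ 0.086880)
(z(-3, 3)*(-1) + (43 - 1*196))*(b + 301) = (3*(-1) + (43 - 1*196))*(2864/32965 + 301) = (-3 + (43 - 196))*(9925329/32965) = (-3 - 153)*(9925329/32965) = -156*9925329/32965 = -1548351324/32965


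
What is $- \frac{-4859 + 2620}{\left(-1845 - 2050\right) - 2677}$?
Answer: $- \frac{2239}{6572} \approx -0.34069$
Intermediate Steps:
$- \frac{-4859 + 2620}{\left(-1845 - 2050\right) - 2677} = - \frac{-2239}{-3895 - 2677} = - \frac{-2239}{-6572} = - \frac{\left(-2239\right) \left(-1\right)}{6572} = \left(-1\right) \frac{2239}{6572} = - \frac{2239}{6572}$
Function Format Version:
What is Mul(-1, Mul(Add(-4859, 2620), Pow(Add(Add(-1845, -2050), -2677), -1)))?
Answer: Rational(-2239, 6572) ≈ -0.34069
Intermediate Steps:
Mul(-1, Mul(Add(-4859, 2620), Pow(Add(Add(-1845, -2050), -2677), -1))) = Mul(-1, Mul(-2239, Pow(Add(-3895, -2677), -1))) = Mul(-1, Mul(-2239, Pow(-6572, -1))) = Mul(-1, Mul(-2239, Rational(-1, 6572))) = Mul(-1, Rational(2239, 6572)) = Rational(-2239, 6572)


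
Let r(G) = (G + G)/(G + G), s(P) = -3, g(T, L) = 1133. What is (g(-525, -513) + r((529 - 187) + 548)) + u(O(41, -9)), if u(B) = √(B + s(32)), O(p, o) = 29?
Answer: 1134 + √26 ≈ 1139.1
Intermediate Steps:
r(G) = 1 (r(G) = (2*G)/((2*G)) = (2*G)*(1/(2*G)) = 1)
u(B) = √(-3 + B) (u(B) = √(B - 3) = √(-3 + B))
(g(-525, -513) + r((529 - 187) + 548)) + u(O(41, -9)) = (1133 + 1) + √(-3 + 29) = 1134 + √26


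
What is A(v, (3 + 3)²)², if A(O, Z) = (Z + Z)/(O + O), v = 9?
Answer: 16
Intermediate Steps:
A(O, Z) = Z/O (A(O, Z) = (2*Z)/((2*O)) = (2*Z)*(1/(2*O)) = Z/O)
A(v, (3 + 3)²)² = ((3 + 3)²/9)² = (6²*(⅑))² = (36*(⅑))² = 4² = 16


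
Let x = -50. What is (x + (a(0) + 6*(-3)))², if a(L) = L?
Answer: 4624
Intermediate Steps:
(x + (a(0) + 6*(-3)))² = (-50 + (0 + 6*(-3)))² = (-50 + (0 - 18))² = (-50 - 18)² = (-68)² = 4624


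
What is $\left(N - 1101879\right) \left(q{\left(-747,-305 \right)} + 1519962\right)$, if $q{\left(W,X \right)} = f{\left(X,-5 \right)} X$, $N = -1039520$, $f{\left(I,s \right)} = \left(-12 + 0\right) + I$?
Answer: $-3461886269153$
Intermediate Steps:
$f{\left(I,s \right)} = -12 + I$
$q{\left(W,X \right)} = X \left(-12 + X\right)$ ($q{\left(W,X \right)} = \left(-12 + X\right) X = X \left(-12 + X\right)$)
$\left(N - 1101879\right) \left(q{\left(-747,-305 \right)} + 1519962\right) = \left(-1039520 - 1101879\right) \left(- 305 \left(-12 - 305\right) + 1519962\right) = - 2141399 \left(\left(-305\right) \left(-317\right) + 1519962\right) = - 2141399 \left(96685 + 1519962\right) = \left(-2141399\right) 1616647 = -3461886269153$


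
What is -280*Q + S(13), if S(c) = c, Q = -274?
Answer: 76733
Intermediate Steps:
-280*Q + S(13) = -280*(-274) + 13 = 76720 + 13 = 76733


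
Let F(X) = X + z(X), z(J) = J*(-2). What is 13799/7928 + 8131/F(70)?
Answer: -31748319/277480 ≈ -114.42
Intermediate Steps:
z(J) = -2*J
F(X) = -X (F(X) = X - 2*X = -X)
13799/7928 + 8131/F(70) = 13799/7928 + 8131/((-1*70)) = 13799*(1/7928) + 8131/(-70) = 13799/7928 + 8131*(-1/70) = 13799/7928 - 8131/70 = -31748319/277480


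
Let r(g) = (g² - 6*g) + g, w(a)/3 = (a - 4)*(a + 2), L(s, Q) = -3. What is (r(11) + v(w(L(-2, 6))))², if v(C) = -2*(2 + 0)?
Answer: 3844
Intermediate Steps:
w(a) = 3*(-4 + a)*(2 + a) (w(a) = 3*((a - 4)*(a + 2)) = 3*((-4 + a)*(2 + a)) = 3*(-4 + a)*(2 + a))
r(g) = g² - 5*g
v(C) = -4 (v(C) = -2*2 = -4)
(r(11) + v(w(L(-2, 6))))² = (11*(-5 + 11) - 4)² = (11*6 - 4)² = (66 - 4)² = 62² = 3844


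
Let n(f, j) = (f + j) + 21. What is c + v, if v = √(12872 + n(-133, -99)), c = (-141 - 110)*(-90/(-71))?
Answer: -22590/71 + √12661 ≈ -205.65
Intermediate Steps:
n(f, j) = 21 + f + j
c = -22590/71 (c = -(-22590)*(-1)/71 = -251*90/71 = -22590/71 ≈ -318.17)
v = √12661 (v = √(12872 + (21 - 133 - 99)) = √(12872 - 211) = √12661 ≈ 112.52)
c + v = -22590/71 + √12661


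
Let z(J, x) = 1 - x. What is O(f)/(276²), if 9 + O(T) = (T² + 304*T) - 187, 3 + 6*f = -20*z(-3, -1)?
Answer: -83639/2742336 ≈ -0.030499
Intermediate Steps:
f = -43/6 (f = -½ + (-20*(1 - 1*(-1)))/6 = -½ + (-20*(1 + 1))/6 = -½ + (-20*2)/6 = -½ + (⅙)*(-40) = -½ - 20/3 = -43/6 ≈ -7.1667)
O(T) = -196 + T² + 304*T (O(T) = -9 + ((T² + 304*T) - 187) = -9 + (-187 + T² + 304*T) = -196 + T² + 304*T)
O(f)/(276²) = (-196 + (-43/6)² + 304*(-43/6))/(276²) = (-196 + 1849/36 - 6536/3)/76176 = -83639/36*1/76176 = -83639/2742336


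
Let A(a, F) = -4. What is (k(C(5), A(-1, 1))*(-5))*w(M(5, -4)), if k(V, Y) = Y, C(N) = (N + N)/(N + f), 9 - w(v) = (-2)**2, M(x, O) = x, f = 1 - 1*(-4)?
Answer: 100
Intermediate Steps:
f = 5 (f = 1 + 4 = 5)
w(v) = 5 (w(v) = 9 - 1*(-2)**2 = 9 - 1*4 = 9 - 4 = 5)
C(N) = 2*N/(5 + N) (C(N) = (N + N)/(N + 5) = (2*N)/(5 + N) = 2*N/(5 + N))
(k(C(5), A(-1, 1))*(-5))*w(M(5, -4)) = -4*(-5)*5 = 20*5 = 100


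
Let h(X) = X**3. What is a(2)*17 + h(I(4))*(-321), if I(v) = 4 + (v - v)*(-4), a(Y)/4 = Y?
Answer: -20408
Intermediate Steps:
a(Y) = 4*Y
I(v) = 4 (I(v) = 4 + 0*(-4) = 4 + 0 = 4)
a(2)*17 + h(I(4))*(-321) = (4*2)*17 + 4**3*(-321) = 8*17 + 64*(-321) = 136 - 20544 = -20408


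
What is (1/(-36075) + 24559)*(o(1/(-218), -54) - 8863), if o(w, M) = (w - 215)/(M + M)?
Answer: -46208350357043081/212337450 ≈ -2.1762e+8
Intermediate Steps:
o(w, M) = (-215 + w)/(2*M) (o(w, M) = (-215 + w)/((2*M)) = (-215 + w)*(1/(2*M)) = (-215 + w)/(2*M))
(1/(-36075) + 24559)*(o(1/(-218), -54) - 8863) = (1/(-36075) + 24559)*((½)*(-215 + 1/(-218))/(-54) - 8863) = (-1/36075 + 24559)*((½)*(-1/54)*(-215 - 1/218) - 8863) = 885965924*((½)*(-1/54)*(-46871/218) - 8863)/36075 = 885965924*(46871/23544 - 8863)/36075 = (885965924/36075)*(-208623601/23544) = -46208350357043081/212337450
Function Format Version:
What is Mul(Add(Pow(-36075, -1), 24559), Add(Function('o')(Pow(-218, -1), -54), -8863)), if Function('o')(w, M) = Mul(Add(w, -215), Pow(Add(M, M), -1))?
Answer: Rational(-46208350357043081, 212337450) ≈ -2.1762e+8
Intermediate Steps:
Function('o')(w, M) = Mul(Rational(1, 2), Pow(M, -1), Add(-215, w)) (Function('o')(w, M) = Mul(Add(-215, w), Pow(Mul(2, M), -1)) = Mul(Add(-215, w), Mul(Rational(1, 2), Pow(M, -1))) = Mul(Rational(1, 2), Pow(M, -1), Add(-215, w)))
Mul(Add(Pow(-36075, -1), 24559), Add(Function('o')(Pow(-218, -1), -54), -8863)) = Mul(Add(Pow(-36075, -1), 24559), Add(Mul(Rational(1, 2), Pow(-54, -1), Add(-215, Pow(-218, -1))), -8863)) = Mul(Add(Rational(-1, 36075), 24559), Add(Mul(Rational(1, 2), Rational(-1, 54), Add(-215, Rational(-1, 218))), -8863)) = Mul(Rational(885965924, 36075), Add(Mul(Rational(1, 2), Rational(-1, 54), Rational(-46871, 218)), -8863)) = Mul(Rational(885965924, 36075), Add(Rational(46871, 23544), -8863)) = Mul(Rational(885965924, 36075), Rational(-208623601, 23544)) = Rational(-46208350357043081, 212337450)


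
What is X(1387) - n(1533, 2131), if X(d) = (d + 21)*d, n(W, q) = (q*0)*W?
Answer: 1952896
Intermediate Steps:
n(W, q) = 0 (n(W, q) = 0*W = 0)
X(d) = d*(21 + d) (X(d) = (21 + d)*d = d*(21 + d))
X(1387) - n(1533, 2131) = 1387*(21 + 1387) - 1*0 = 1387*1408 + 0 = 1952896 + 0 = 1952896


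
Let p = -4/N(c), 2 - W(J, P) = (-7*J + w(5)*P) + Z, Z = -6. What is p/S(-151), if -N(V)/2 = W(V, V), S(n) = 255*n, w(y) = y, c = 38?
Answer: -1/1617210 ≈ -6.1835e-7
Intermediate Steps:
W(J, P) = 8 - 5*P + 7*J (W(J, P) = 2 - ((-7*J + 5*P) - 6) = 2 - (-6 - 7*J + 5*P) = 2 + (6 - 5*P + 7*J) = 8 - 5*P + 7*J)
N(V) = -16 - 4*V (N(V) = -2*(8 - 5*V + 7*V) = -2*(8 + 2*V) = -16 - 4*V)
p = 1/42 (p = -4/(-16 - 4*38) = -4/(-16 - 152) = -4/(-168) = -4*(-1/168) = 1/42 ≈ 0.023810)
p/S(-151) = 1/(42*((255*(-151)))) = (1/42)/(-38505) = (1/42)*(-1/38505) = -1/1617210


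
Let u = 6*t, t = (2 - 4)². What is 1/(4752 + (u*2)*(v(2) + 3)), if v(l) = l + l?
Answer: 1/5088 ≈ 0.00019654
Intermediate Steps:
v(l) = 2*l
t = 4 (t = (-2)² = 4)
u = 24 (u = 6*4 = 24)
1/(4752 + (u*2)*(v(2) + 3)) = 1/(4752 + (24*2)*(2*2 + 3)) = 1/(4752 + 48*(4 + 3)) = 1/(4752 + 48*7) = 1/(4752 + 336) = 1/5088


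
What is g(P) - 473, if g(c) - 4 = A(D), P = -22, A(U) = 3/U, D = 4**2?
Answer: -7501/16 ≈ -468.81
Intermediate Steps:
D = 16
g(c) = 67/16 (g(c) = 4 + 3/16 = 67/16)
g(P) - 473 = 67/16 - 473 = -7501/16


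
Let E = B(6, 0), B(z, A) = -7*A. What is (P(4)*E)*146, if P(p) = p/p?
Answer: 0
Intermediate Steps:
P(p) = 1
E = 0 (E = -7*0 = 0)
(P(4)*E)*146 = (1*0)*146 = 0*146 = 0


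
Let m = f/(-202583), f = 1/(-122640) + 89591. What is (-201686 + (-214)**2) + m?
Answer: -3873063604457039/24844779120 ≈ -1.5589e+5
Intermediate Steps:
f = 10987440239/122640 (f = -1/122640 + 89591 = 10987440239/122640 ≈ 89591.)
m = -10987440239/24844779120 (m = (10987440239/122640)/(-202583) = (10987440239/122640)*(-1/202583) = -10987440239/24844779120 ≈ -0.44224)
(-201686 + (-214)**2) + m = (-201686 + (-214)**2) - 10987440239/24844779120 = (-201686 + 45796) - 10987440239/24844779120 = -155890 - 10987440239/24844779120 = -3873063604457039/24844779120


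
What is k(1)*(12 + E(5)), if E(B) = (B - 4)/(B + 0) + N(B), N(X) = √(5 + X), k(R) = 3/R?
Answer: 183/5 + 3*√10 ≈ 46.087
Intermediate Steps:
E(B) = √(5 + B) + (-4 + B)/B (E(B) = (B - 4)/(B + 0) + √(5 + B) = (-4 + B)/B + √(5 + B) = √(5 + B) + (-4 + B)/B)
k(1)*(12 + E(5)) = (3/1)*(12 + (1 + √(5 + 5) - 4/5)) = (3*1)*(12 + (1 + √10 - 4*⅕)) = 3*(12 + (1 + √10 - ⅘)) = 3*(12 + (⅕ + √10)) = 3*(61/5 + √10) = 183/5 + 3*√10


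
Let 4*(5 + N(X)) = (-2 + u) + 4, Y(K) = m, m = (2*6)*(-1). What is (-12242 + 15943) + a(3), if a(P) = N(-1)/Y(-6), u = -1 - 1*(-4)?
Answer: 59221/16 ≈ 3701.3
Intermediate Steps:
u = 3 (u = -1 + 4 = 3)
m = -12 (m = 12*(-1) = -12)
Y(K) = -12
N(X) = -15/4 (N(X) = -5 + ((-2 + 3) + 4)/4 = -5 + (1 + 4)/4 = -5 + (¼)*5 = -5 + 5/4 = -15/4)
a(P) = 5/16 (a(P) = -15/4/(-12) = -15/4*(-1/12) = 5/16)
(-12242 + 15943) + a(3) = (-12242 + 15943) + 5/16 = 3701 + 5/16 = 59221/16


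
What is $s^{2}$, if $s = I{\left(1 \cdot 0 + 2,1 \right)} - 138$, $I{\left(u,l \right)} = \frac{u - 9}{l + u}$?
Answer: $\frac{177241}{9} \approx 19693.0$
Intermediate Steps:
$I{\left(u,l \right)} = \frac{-9 + u}{l + u}$
$s = - \frac{421}{3}$ ($s = \frac{-9 + \left(1 \cdot 0 + 2\right)}{1 + \left(1 \cdot 0 + 2\right)} - 138 = \frac{-9 + \left(0 + 2\right)}{1 + \left(0 + 2\right)} - 138 = \frac{-9 + 2}{1 + 2} - 138 = \frac{1}{3} \left(-7\right) - 138 = - \frac{7}{3} - 138 = - \frac{421}{3} \approx -140.33$)
$s^{2} = \left(- \frac{421}{3}\right)^{2} = \frac{177241}{9}$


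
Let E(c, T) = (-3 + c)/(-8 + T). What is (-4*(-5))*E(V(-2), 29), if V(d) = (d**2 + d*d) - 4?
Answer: 20/21 ≈ 0.95238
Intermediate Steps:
V(d) = -4 + 2*d**2 (V(d) = (d**2 + d**2) - 4 = 2*d**2 - 4 = -4 + 2*d**2)
E(c, T) = (-3 + c)/(-8 + T)
(-4*(-5))*E(V(-2), 29) = (-4*(-5))*((-3 + (-4 + 2*(-2)**2))/(-8 + 29)) = 20*((-3 + (-4 + 2*4))/21) = 20*((-3 + (-4 + 8))/21) = 20*((-3 + 4)/21) = 20*((1/21)*1) = 20*(1/21) = 20/21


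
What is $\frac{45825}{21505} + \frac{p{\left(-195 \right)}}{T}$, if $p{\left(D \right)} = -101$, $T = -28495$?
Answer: $\frac{261591076}{122556995} \approx 2.1344$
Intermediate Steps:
$\frac{45825}{21505} + \frac{p{\left(-195 \right)}}{T} = \frac{45825}{21505} - \frac{101}{-28495} = 45825 \cdot \frac{1}{21505} - - \frac{101}{28495} = \frac{9165}{4301} + \frac{101}{28495} = \frac{261591076}{122556995}$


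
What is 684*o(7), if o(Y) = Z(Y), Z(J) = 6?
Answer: 4104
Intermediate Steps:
o(Y) = 6
684*o(7) = 684*6 = 4104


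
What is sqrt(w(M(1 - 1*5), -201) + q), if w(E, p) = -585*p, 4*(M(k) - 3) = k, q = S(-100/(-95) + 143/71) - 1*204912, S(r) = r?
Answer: I*sqrt(158912181114)/1349 ≈ 295.51*I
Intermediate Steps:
q = -276422151/1349 (q = (-100/(-95) + 143/71) - 1*204912 = (-100*(-1/95) + 143*(1/71)) - 204912 = (20/19 + 143/71) - 204912 = 4137/1349 - 204912 = -276422151/1349 ≈ -2.0491e+5)
M(k) = 3 + k/4
sqrt(w(M(1 - 1*5), -201) + q) = sqrt(-585*(-201) - 276422151/1349) = sqrt(117585 - 276422151/1349) = sqrt(-117799986/1349) = I*sqrt(158912181114)/1349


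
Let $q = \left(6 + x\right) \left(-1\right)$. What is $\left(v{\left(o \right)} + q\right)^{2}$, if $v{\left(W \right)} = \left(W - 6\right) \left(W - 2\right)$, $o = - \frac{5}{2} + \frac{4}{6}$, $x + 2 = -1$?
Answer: $\frac{946729}{1296} \approx 730.5$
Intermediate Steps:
$x = -3$ ($x = -2 - 1 = -3$)
$o = - \frac{11}{6}$ ($o = \left(-5\right) \frac{1}{2} + 4 \cdot \frac{1}{6} = - \frac{5}{2} + \frac{2}{3} = - \frac{11}{6} \approx -1.8333$)
$q = -3$ ($q = \left(6 - 3\right) \left(-1\right) = 3 \left(-1\right) = -3$)
$v{\left(W \right)} = \left(-6 + W\right) \left(-2 + W\right)$
$\left(v{\left(o \right)} + q\right)^{2} = \left(\left(12 + \left(- \frac{11}{6}\right)^{2} - - \frac{44}{3}\right) - 3\right)^{2} = \left(\left(12 + \frac{121}{36} + \frac{44}{3}\right) - 3\right)^{2} = \left(\frac{1081}{36} - 3\right)^{2} = \left(\frac{973}{36}\right)^{2} = \frac{946729}{1296}$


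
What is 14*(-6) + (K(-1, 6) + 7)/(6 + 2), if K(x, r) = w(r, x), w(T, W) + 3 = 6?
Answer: -331/4 ≈ -82.750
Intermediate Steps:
w(T, W) = 3 (w(T, W) = -3 + 6 = 3)
K(x, r) = 3
14*(-6) + (K(-1, 6) + 7)/(6 + 2) = 14*(-6) + (3 + 7)/(6 + 2) = -84 + 10/8 = -84 + 10*(⅛) = -84 + 5/4 = -331/4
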